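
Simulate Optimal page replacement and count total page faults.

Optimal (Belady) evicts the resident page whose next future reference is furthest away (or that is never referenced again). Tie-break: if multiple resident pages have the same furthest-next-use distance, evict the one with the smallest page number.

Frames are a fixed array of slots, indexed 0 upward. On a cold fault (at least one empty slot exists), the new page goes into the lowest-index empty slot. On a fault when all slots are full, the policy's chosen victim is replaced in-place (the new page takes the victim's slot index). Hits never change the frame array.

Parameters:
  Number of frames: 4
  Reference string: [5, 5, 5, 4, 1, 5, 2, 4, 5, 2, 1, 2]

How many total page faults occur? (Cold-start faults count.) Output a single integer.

Step 0: ref 5 → FAULT, frames=[5,-,-,-]
Step 1: ref 5 → HIT, frames=[5,-,-,-]
Step 2: ref 5 → HIT, frames=[5,-,-,-]
Step 3: ref 4 → FAULT, frames=[5,4,-,-]
Step 4: ref 1 → FAULT, frames=[5,4,1,-]
Step 5: ref 5 → HIT, frames=[5,4,1,-]
Step 6: ref 2 → FAULT, frames=[5,4,1,2]
Step 7: ref 4 → HIT, frames=[5,4,1,2]
Step 8: ref 5 → HIT, frames=[5,4,1,2]
Step 9: ref 2 → HIT, frames=[5,4,1,2]
Step 10: ref 1 → HIT, frames=[5,4,1,2]
Step 11: ref 2 → HIT, frames=[5,4,1,2]
Total faults: 4

Answer: 4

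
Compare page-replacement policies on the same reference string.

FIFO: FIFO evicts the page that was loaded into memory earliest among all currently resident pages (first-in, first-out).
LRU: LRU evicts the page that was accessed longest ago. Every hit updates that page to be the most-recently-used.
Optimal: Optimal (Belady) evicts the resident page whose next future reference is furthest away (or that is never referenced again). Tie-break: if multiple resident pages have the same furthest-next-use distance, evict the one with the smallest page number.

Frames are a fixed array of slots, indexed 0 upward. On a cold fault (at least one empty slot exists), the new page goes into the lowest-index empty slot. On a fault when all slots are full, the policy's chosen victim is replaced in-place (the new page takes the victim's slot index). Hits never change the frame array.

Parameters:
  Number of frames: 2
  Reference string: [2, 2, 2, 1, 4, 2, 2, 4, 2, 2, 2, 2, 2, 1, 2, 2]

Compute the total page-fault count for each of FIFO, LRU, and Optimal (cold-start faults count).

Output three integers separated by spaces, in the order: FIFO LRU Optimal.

--- FIFO ---
  step 0: ref 2 -> FAULT, frames=[2,-] (faults so far: 1)
  step 1: ref 2 -> HIT, frames=[2,-] (faults so far: 1)
  step 2: ref 2 -> HIT, frames=[2,-] (faults so far: 1)
  step 3: ref 1 -> FAULT, frames=[2,1] (faults so far: 2)
  step 4: ref 4 -> FAULT, evict 2, frames=[4,1] (faults so far: 3)
  step 5: ref 2 -> FAULT, evict 1, frames=[4,2] (faults so far: 4)
  step 6: ref 2 -> HIT, frames=[4,2] (faults so far: 4)
  step 7: ref 4 -> HIT, frames=[4,2] (faults so far: 4)
  step 8: ref 2 -> HIT, frames=[4,2] (faults so far: 4)
  step 9: ref 2 -> HIT, frames=[4,2] (faults so far: 4)
  step 10: ref 2 -> HIT, frames=[4,2] (faults so far: 4)
  step 11: ref 2 -> HIT, frames=[4,2] (faults so far: 4)
  step 12: ref 2 -> HIT, frames=[4,2] (faults so far: 4)
  step 13: ref 1 -> FAULT, evict 4, frames=[1,2] (faults so far: 5)
  step 14: ref 2 -> HIT, frames=[1,2] (faults so far: 5)
  step 15: ref 2 -> HIT, frames=[1,2] (faults so far: 5)
  FIFO total faults: 5
--- LRU ---
  step 0: ref 2 -> FAULT, frames=[2,-] (faults so far: 1)
  step 1: ref 2 -> HIT, frames=[2,-] (faults so far: 1)
  step 2: ref 2 -> HIT, frames=[2,-] (faults so far: 1)
  step 3: ref 1 -> FAULT, frames=[2,1] (faults so far: 2)
  step 4: ref 4 -> FAULT, evict 2, frames=[4,1] (faults so far: 3)
  step 5: ref 2 -> FAULT, evict 1, frames=[4,2] (faults so far: 4)
  step 6: ref 2 -> HIT, frames=[4,2] (faults so far: 4)
  step 7: ref 4 -> HIT, frames=[4,2] (faults so far: 4)
  step 8: ref 2 -> HIT, frames=[4,2] (faults so far: 4)
  step 9: ref 2 -> HIT, frames=[4,2] (faults so far: 4)
  step 10: ref 2 -> HIT, frames=[4,2] (faults so far: 4)
  step 11: ref 2 -> HIT, frames=[4,2] (faults so far: 4)
  step 12: ref 2 -> HIT, frames=[4,2] (faults so far: 4)
  step 13: ref 1 -> FAULT, evict 4, frames=[1,2] (faults so far: 5)
  step 14: ref 2 -> HIT, frames=[1,2] (faults so far: 5)
  step 15: ref 2 -> HIT, frames=[1,2] (faults so far: 5)
  LRU total faults: 5
--- Optimal ---
  step 0: ref 2 -> FAULT, frames=[2,-] (faults so far: 1)
  step 1: ref 2 -> HIT, frames=[2,-] (faults so far: 1)
  step 2: ref 2 -> HIT, frames=[2,-] (faults so far: 1)
  step 3: ref 1 -> FAULT, frames=[2,1] (faults so far: 2)
  step 4: ref 4 -> FAULT, evict 1, frames=[2,4] (faults so far: 3)
  step 5: ref 2 -> HIT, frames=[2,4] (faults so far: 3)
  step 6: ref 2 -> HIT, frames=[2,4] (faults so far: 3)
  step 7: ref 4 -> HIT, frames=[2,4] (faults so far: 3)
  step 8: ref 2 -> HIT, frames=[2,4] (faults so far: 3)
  step 9: ref 2 -> HIT, frames=[2,4] (faults so far: 3)
  step 10: ref 2 -> HIT, frames=[2,4] (faults so far: 3)
  step 11: ref 2 -> HIT, frames=[2,4] (faults so far: 3)
  step 12: ref 2 -> HIT, frames=[2,4] (faults so far: 3)
  step 13: ref 1 -> FAULT, evict 4, frames=[2,1] (faults so far: 4)
  step 14: ref 2 -> HIT, frames=[2,1] (faults so far: 4)
  step 15: ref 2 -> HIT, frames=[2,1] (faults so far: 4)
  Optimal total faults: 4

Answer: 5 5 4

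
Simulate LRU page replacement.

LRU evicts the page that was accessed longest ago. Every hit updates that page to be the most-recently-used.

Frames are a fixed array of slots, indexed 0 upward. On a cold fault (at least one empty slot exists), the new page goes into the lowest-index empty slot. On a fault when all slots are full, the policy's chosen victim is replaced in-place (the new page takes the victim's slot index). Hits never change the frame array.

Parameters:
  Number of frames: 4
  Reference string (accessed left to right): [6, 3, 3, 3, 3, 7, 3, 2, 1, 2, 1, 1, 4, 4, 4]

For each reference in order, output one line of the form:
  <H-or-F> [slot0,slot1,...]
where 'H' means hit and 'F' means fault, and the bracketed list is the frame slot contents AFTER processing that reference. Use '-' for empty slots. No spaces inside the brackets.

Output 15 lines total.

F [6,-,-,-]
F [6,3,-,-]
H [6,3,-,-]
H [6,3,-,-]
H [6,3,-,-]
F [6,3,7,-]
H [6,3,7,-]
F [6,3,7,2]
F [1,3,7,2]
H [1,3,7,2]
H [1,3,7,2]
H [1,3,7,2]
F [1,3,4,2]
H [1,3,4,2]
H [1,3,4,2]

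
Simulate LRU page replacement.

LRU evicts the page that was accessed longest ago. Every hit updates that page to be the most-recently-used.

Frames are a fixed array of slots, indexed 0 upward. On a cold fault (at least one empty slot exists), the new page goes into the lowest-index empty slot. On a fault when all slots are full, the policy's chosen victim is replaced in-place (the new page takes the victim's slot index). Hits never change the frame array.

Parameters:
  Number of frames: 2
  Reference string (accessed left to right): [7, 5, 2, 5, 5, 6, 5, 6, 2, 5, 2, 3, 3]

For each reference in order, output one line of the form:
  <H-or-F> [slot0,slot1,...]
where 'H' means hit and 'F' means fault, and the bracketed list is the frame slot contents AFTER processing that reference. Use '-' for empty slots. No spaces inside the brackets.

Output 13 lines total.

F [7,-]
F [7,5]
F [2,5]
H [2,5]
H [2,5]
F [6,5]
H [6,5]
H [6,5]
F [6,2]
F [5,2]
H [5,2]
F [3,2]
H [3,2]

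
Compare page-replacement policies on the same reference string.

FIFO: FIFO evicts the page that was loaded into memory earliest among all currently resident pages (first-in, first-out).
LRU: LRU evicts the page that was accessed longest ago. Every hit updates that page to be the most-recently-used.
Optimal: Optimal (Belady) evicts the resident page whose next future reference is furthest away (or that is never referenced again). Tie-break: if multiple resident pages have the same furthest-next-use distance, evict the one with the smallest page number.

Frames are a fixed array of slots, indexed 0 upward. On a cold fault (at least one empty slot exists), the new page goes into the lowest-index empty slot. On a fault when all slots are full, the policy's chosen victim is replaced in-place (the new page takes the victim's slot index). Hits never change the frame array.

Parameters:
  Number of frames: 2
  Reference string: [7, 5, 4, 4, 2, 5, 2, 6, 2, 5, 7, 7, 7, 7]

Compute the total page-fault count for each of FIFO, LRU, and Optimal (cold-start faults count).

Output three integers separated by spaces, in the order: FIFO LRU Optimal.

Answer: 9 8 7

Derivation:
--- FIFO ---
  step 0: ref 7 -> FAULT, frames=[7,-] (faults so far: 1)
  step 1: ref 5 -> FAULT, frames=[7,5] (faults so far: 2)
  step 2: ref 4 -> FAULT, evict 7, frames=[4,5] (faults so far: 3)
  step 3: ref 4 -> HIT, frames=[4,5] (faults so far: 3)
  step 4: ref 2 -> FAULT, evict 5, frames=[4,2] (faults so far: 4)
  step 5: ref 5 -> FAULT, evict 4, frames=[5,2] (faults so far: 5)
  step 6: ref 2 -> HIT, frames=[5,2] (faults so far: 5)
  step 7: ref 6 -> FAULT, evict 2, frames=[5,6] (faults so far: 6)
  step 8: ref 2 -> FAULT, evict 5, frames=[2,6] (faults so far: 7)
  step 9: ref 5 -> FAULT, evict 6, frames=[2,5] (faults so far: 8)
  step 10: ref 7 -> FAULT, evict 2, frames=[7,5] (faults so far: 9)
  step 11: ref 7 -> HIT, frames=[7,5] (faults so far: 9)
  step 12: ref 7 -> HIT, frames=[7,5] (faults so far: 9)
  step 13: ref 7 -> HIT, frames=[7,5] (faults so far: 9)
  FIFO total faults: 9
--- LRU ---
  step 0: ref 7 -> FAULT, frames=[7,-] (faults so far: 1)
  step 1: ref 5 -> FAULT, frames=[7,5] (faults so far: 2)
  step 2: ref 4 -> FAULT, evict 7, frames=[4,5] (faults so far: 3)
  step 3: ref 4 -> HIT, frames=[4,5] (faults so far: 3)
  step 4: ref 2 -> FAULT, evict 5, frames=[4,2] (faults so far: 4)
  step 5: ref 5 -> FAULT, evict 4, frames=[5,2] (faults so far: 5)
  step 6: ref 2 -> HIT, frames=[5,2] (faults so far: 5)
  step 7: ref 6 -> FAULT, evict 5, frames=[6,2] (faults so far: 6)
  step 8: ref 2 -> HIT, frames=[6,2] (faults so far: 6)
  step 9: ref 5 -> FAULT, evict 6, frames=[5,2] (faults so far: 7)
  step 10: ref 7 -> FAULT, evict 2, frames=[5,7] (faults so far: 8)
  step 11: ref 7 -> HIT, frames=[5,7] (faults so far: 8)
  step 12: ref 7 -> HIT, frames=[5,7] (faults so far: 8)
  step 13: ref 7 -> HIT, frames=[5,7] (faults so far: 8)
  LRU total faults: 8
--- Optimal ---
  step 0: ref 7 -> FAULT, frames=[7,-] (faults so far: 1)
  step 1: ref 5 -> FAULT, frames=[7,5] (faults so far: 2)
  step 2: ref 4 -> FAULT, evict 7, frames=[4,5] (faults so far: 3)
  step 3: ref 4 -> HIT, frames=[4,5] (faults so far: 3)
  step 4: ref 2 -> FAULT, evict 4, frames=[2,5] (faults so far: 4)
  step 5: ref 5 -> HIT, frames=[2,5] (faults so far: 4)
  step 6: ref 2 -> HIT, frames=[2,5] (faults so far: 4)
  step 7: ref 6 -> FAULT, evict 5, frames=[2,6] (faults so far: 5)
  step 8: ref 2 -> HIT, frames=[2,6] (faults so far: 5)
  step 9: ref 5 -> FAULT, evict 2, frames=[5,6] (faults so far: 6)
  step 10: ref 7 -> FAULT, evict 5, frames=[7,6] (faults so far: 7)
  step 11: ref 7 -> HIT, frames=[7,6] (faults so far: 7)
  step 12: ref 7 -> HIT, frames=[7,6] (faults so far: 7)
  step 13: ref 7 -> HIT, frames=[7,6] (faults so far: 7)
  Optimal total faults: 7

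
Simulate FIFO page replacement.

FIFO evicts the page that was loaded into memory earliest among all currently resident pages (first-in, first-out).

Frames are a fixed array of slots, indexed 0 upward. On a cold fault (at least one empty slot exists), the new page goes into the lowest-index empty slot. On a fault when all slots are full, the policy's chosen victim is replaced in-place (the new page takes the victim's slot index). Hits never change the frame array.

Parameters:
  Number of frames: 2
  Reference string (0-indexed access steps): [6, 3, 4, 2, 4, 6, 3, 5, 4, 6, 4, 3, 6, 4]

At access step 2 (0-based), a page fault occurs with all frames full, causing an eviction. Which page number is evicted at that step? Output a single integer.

Step 0: ref 6 -> FAULT, frames=[6,-]
Step 1: ref 3 -> FAULT, frames=[6,3]
Step 2: ref 4 -> FAULT, evict 6, frames=[4,3]
At step 2: evicted page 6

Answer: 6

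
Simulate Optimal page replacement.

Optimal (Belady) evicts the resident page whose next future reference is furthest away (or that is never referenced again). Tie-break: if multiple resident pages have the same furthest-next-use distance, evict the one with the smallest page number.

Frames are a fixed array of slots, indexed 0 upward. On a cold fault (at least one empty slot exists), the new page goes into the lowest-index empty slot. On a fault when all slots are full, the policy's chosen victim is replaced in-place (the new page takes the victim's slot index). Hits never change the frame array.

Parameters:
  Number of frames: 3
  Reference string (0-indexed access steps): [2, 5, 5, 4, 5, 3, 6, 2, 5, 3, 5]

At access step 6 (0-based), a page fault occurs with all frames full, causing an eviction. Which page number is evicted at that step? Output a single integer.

Step 0: ref 2 -> FAULT, frames=[2,-,-]
Step 1: ref 5 -> FAULT, frames=[2,5,-]
Step 2: ref 5 -> HIT, frames=[2,5,-]
Step 3: ref 4 -> FAULT, frames=[2,5,4]
Step 4: ref 5 -> HIT, frames=[2,5,4]
Step 5: ref 3 -> FAULT, evict 4, frames=[2,5,3]
Step 6: ref 6 -> FAULT, evict 3, frames=[2,5,6]
At step 6: evicted page 3

Answer: 3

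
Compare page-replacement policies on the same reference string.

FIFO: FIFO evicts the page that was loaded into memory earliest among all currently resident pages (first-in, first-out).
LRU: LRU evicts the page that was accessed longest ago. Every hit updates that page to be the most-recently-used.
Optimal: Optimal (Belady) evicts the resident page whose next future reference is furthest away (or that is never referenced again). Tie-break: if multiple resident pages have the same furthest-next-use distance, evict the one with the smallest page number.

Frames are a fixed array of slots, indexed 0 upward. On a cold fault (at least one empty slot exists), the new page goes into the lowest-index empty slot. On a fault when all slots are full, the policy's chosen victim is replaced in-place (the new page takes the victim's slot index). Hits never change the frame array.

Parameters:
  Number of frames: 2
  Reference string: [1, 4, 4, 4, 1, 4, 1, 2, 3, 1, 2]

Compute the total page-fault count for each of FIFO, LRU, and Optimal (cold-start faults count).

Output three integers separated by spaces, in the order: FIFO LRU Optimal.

Answer: 6 6 5

Derivation:
--- FIFO ---
  step 0: ref 1 -> FAULT, frames=[1,-] (faults so far: 1)
  step 1: ref 4 -> FAULT, frames=[1,4] (faults so far: 2)
  step 2: ref 4 -> HIT, frames=[1,4] (faults so far: 2)
  step 3: ref 4 -> HIT, frames=[1,4] (faults so far: 2)
  step 4: ref 1 -> HIT, frames=[1,4] (faults so far: 2)
  step 5: ref 4 -> HIT, frames=[1,4] (faults so far: 2)
  step 6: ref 1 -> HIT, frames=[1,4] (faults so far: 2)
  step 7: ref 2 -> FAULT, evict 1, frames=[2,4] (faults so far: 3)
  step 8: ref 3 -> FAULT, evict 4, frames=[2,3] (faults so far: 4)
  step 9: ref 1 -> FAULT, evict 2, frames=[1,3] (faults so far: 5)
  step 10: ref 2 -> FAULT, evict 3, frames=[1,2] (faults so far: 6)
  FIFO total faults: 6
--- LRU ---
  step 0: ref 1 -> FAULT, frames=[1,-] (faults so far: 1)
  step 1: ref 4 -> FAULT, frames=[1,4] (faults so far: 2)
  step 2: ref 4 -> HIT, frames=[1,4] (faults so far: 2)
  step 3: ref 4 -> HIT, frames=[1,4] (faults so far: 2)
  step 4: ref 1 -> HIT, frames=[1,4] (faults so far: 2)
  step 5: ref 4 -> HIT, frames=[1,4] (faults so far: 2)
  step 6: ref 1 -> HIT, frames=[1,4] (faults so far: 2)
  step 7: ref 2 -> FAULT, evict 4, frames=[1,2] (faults so far: 3)
  step 8: ref 3 -> FAULT, evict 1, frames=[3,2] (faults so far: 4)
  step 9: ref 1 -> FAULT, evict 2, frames=[3,1] (faults so far: 5)
  step 10: ref 2 -> FAULT, evict 3, frames=[2,1] (faults so far: 6)
  LRU total faults: 6
--- Optimal ---
  step 0: ref 1 -> FAULT, frames=[1,-] (faults so far: 1)
  step 1: ref 4 -> FAULT, frames=[1,4] (faults so far: 2)
  step 2: ref 4 -> HIT, frames=[1,4] (faults so far: 2)
  step 3: ref 4 -> HIT, frames=[1,4] (faults so far: 2)
  step 4: ref 1 -> HIT, frames=[1,4] (faults so far: 2)
  step 5: ref 4 -> HIT, frames=[1,4] (faults so far: 2)
  step 6: ref 1 -> HIT, frames=[1,4] (faults so far: 2)
  step 7: ref 2 -> FAULT, evict 4, frames=[1,2] (faults so far: 3)
  step 8: ref 3 -> FAULT, evict 2, frames=[1,3] (faults so far: 4)
  step 9: ref 1 -> HIT, frames=[1,3] (faults so far: 4)
  step 10: ref 2 -> FAULT, evict 1, frames=[2,3] (faults so far: 5)
  Optimal total faults: 5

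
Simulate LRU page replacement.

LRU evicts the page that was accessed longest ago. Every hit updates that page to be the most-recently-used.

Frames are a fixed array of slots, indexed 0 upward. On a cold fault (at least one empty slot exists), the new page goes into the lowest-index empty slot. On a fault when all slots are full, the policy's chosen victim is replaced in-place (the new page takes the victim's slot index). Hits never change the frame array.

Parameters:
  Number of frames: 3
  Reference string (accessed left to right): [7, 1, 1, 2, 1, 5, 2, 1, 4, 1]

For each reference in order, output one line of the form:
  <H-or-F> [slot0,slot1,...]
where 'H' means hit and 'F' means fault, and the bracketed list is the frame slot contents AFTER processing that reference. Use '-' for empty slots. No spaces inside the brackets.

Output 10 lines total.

F [7,-,-]
F [7,1,-]
H [7,1,-]
F [7,1,2]
H [7,1,2]
F [5,1,2]
H [5,1,2]
H [5,1,2]
F [4,1,2]
H [4,1,2]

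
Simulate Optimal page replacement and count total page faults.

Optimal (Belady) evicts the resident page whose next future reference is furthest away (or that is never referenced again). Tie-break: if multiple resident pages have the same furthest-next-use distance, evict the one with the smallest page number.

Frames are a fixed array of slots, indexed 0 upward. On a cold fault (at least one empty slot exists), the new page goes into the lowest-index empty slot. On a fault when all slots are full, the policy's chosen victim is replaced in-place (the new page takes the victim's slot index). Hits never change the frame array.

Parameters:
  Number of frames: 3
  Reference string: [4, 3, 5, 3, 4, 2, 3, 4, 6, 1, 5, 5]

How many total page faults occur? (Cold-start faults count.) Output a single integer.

Step 0: ref 4 → FAULT, frames=[4,-,-]
Step 1: ref 3 → FAULT, frames=[4,3,-]
Step 2: ref 5 → FAULT, frames=[4,3,5]
Step 3: ref 3 → HIT, frames=[4,3,5]
Step 4: ref 4 → HIT, frames=[4,3,5]
Step 5: ref 2 → FAULT (evict 5), frames=[4,3,2]
Step 6: ref 3 → HIT, frames=[4,3,2]
Step 7: ref 4 → HIT, frames=[4,3,2]
Step 8: ref 6 → FAULT (evict 2), frames=[4,3,6]
Step 9: ref 1 → FAULT (evict 3), frames=[4,1,6]
Step 10: ref 5 → FAULT (evict 1), frames=[4,5,6]
Step 11: ref 5 → HIT, frames=[4,5,6]
Total faults: 7

Answer: 7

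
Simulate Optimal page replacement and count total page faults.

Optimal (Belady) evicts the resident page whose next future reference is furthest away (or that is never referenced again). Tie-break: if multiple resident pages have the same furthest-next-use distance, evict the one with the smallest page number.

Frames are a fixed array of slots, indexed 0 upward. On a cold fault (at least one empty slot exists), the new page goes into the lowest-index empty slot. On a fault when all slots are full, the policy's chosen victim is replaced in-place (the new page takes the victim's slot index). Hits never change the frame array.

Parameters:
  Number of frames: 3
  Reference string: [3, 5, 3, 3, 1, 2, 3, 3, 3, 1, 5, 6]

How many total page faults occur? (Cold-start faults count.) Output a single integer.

Answer: 6

Derivation:
Step 0: ref 3 → FAULT, frames=[3,-,-]
Step 1: ref 5 → FAULT, frames=[3,5,-]
Step 2: ref 3 → HIT, frames=[3,5,-]
Step 3: ref 3 → HIT, frames=[3,5,-]
Step 4: ref 1 → FAULT, frames=[3,5,1]
Step 5: ref 2 → FAULT (evict 5), frames=[3,2,1]
Step 6: ref 3 → HIT, frames=[3,2,1]
Step 7: ref 3 → HIT, frames=[3,2,1]
Step 8: ref 3 → HIT, frames=[3,2,1]
Step 9: ref 1 → HIT, frames=[3,2,1]
Step 10: ref 5 → FAULT (evict 1), frames=[3,2,5]
Step 11: ref 6 → FAULT (evict 2), frames=[3,6,5]
Total faults: 6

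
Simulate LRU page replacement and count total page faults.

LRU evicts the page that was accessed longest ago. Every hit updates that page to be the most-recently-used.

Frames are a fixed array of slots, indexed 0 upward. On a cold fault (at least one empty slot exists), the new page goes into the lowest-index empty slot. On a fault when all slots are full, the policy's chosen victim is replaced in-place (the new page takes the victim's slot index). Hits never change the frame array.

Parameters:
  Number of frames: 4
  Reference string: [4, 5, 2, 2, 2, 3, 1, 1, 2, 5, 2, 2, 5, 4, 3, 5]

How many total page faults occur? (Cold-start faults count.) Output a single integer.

Answer: 7

Derivation:
Step 0: ref 4 → FAULT, frames=[4,-,-,-]
Step 1: ref 5 → FAULT, frames=[4,5,-,-]
Step 2: ref 2 → FAULT, frames=[4,5,2,-]
Step 3: ref 2 → HIT, frames=[4,5,2,-]
Step 4: ref 2 → HIT, frames=[4,5,2,-]
Step 5: ref 3 → FAULT, frames=[4,5,2,3]
Step 6: ref 1 → FAULT (evict 4), frames=[1,5,2,3]
Step 7: ref 1 → HIT, frames=[1,5,2,3]
Step 8: ref 2 → HIT, frames=[1,5,2,3]
Step 9: ref 5 → HIT, frames=[1,5,2,3]
Step 10: ref 2 → HIT, frames=[1,5,2,3]
Step 11: ref 2 → HIT, frames=[1,5,2,3]
Step 12: ref 5 → HIT, frames=[1,5,2,3]
Step 13: ref 4 → FAULT (evict 3), frames=[1,5,2,4]
Step 14: ref 3 → FAULT (evict 1), frames=[3,5,2,4]
Step 15: ref 5 → HIT, frames=[3,5,2,4]
Total faults: 7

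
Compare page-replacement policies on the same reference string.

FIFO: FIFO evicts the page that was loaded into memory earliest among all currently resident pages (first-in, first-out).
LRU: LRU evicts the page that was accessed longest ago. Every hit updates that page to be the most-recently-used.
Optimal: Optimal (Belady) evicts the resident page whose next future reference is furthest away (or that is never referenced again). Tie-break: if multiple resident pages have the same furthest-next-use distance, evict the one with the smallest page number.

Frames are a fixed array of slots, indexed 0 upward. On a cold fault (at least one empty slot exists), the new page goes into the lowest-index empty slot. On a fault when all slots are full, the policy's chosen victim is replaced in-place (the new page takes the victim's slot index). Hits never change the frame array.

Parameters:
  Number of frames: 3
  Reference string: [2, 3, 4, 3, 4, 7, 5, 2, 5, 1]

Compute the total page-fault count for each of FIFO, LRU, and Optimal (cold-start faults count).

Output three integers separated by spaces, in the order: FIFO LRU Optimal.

--- FIFO ---
  step 0: ref 2 -> FAULT, frames=[2,-,-] (faults so far: 1)
  step 1: ref 3 -> FAULT, frames=[2,3,-] (faults so far: 2)
  step 2: ref 4 -> FAULT, frames=[2,3,4] (faults so far: 3)
  step 3: ref 3 -> HIT, frames=[2,3,4] (faults so far: 3)
  step 4: ref 4 -> HIT, frames=[2,3,4] (faults so far: 3)
  step 5: ref 7 -> FAULT, evict 2, frames=[7,3,4] (faults so far: 4)
  step 6: ref 5 -> FAULT, evict 3, frames=[7,5,4] (faults so far: 5)
  step 7: ref 2 -> FAULT, evict 4, frames=[7,5,2] (faults so far: 6)
  step 8: ref 5 -> HIT, frames=[7,5,2] (faults so far: 6)
  step 9: ref 1 -> FAULT, evict 7, frames=[1,5,2] (faults so far: 7)
  FIFO total faults: 7
--- LRU ---
  step 0: ref 2 -> FAULT, frames=[2,-,-] (faults so far: 1)
  step 1: ref 3 -> FAULT, frames=[2,3,-] (faults so far: 2)
  step 2: ref 4 -> FAULT, frames=[2,3,4] (faults so far: 3)
  step 3: ref 3 -> HIT, frames=[2,3,4] (faults so far: 3)
  step 4: ref 4 -> HIT, frames=[2,3,4] (faults so far: 3)
  step 5: ref 7 -> FAULT, evict 2, frames=[7,3,4] (faults so far: 4)
  step 6: ref 5 -> FAULT, evict 3, frames=[7,5,4] (faults so far: 5)
  step 7: ref 2 -> FAULT, evict 4, frames=[7,5,2] (faults so far: 6)
  step 8: ref 5 -> HIT, frames=[7,5,2] (faults so far: 6)
  step 9: ref 1 -> FAULT, evict 7, frames=[1,5,2] (faults so far: 7)
  LRU total faults: 7
--- Optimal ---
  step 0: ref 2 -> FAULT, frames=[2,-,-] (faults so far: 1)
  step 1: ref 3 -> FAULT, frames=[2,3,-] (faults so far: 2)
  step 2: ref 4 -> FAULT, frames=[2,3,4] (faults so far: 3)
  step 3: ref 3 -> HIT, frames=[2,3,4] (faults so far: 3)
  step 4: ref 4 -> HIT, frames=[2,3,4] (faults so far: 3)
  step 5: ref 7 -> FAULT, evict 3, frames=[2,7,4] (faults so far: 4)
  step 6: ref 5 -> FAULT, evict 4, frames=[2,7,5] (faults so far: 5)
  step 7: ref 2 -> HIT, frames=[2,7,5] (faults so far: 5)
  step 8: ref 5 -> HIT, frames=[2,7,5] (faults so far: 5)
  step 9: ref 1 -> FAULT, evict 2, frames=[1,7,5] (faults so far: 6)
  Optimal total faults: 6

Answer: 7 7 6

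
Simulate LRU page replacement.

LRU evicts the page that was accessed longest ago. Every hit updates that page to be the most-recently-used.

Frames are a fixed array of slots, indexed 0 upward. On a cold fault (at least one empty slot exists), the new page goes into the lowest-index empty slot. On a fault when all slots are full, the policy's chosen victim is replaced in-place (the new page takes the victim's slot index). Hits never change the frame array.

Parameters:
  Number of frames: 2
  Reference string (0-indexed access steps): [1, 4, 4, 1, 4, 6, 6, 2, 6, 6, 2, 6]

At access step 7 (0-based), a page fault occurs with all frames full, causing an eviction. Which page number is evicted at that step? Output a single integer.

Answer: 4

Derivation:
Step 0: ref 1 -> FAULT, frames=[1,-]
Step 1: ref 4 -> FAULT, frames=[1,4]
Step 2: ref 4 -> HIT, frames=[1,4]
Step 3: ref 1 -> HIT, frames=[1,4]
Step 4: ref 4 -> HIT, frames=[1,4]
Step 5: ref 6 -> FAULT, evict 1, frames=[6,4]
Step 6: ref 6 -> HIT, frames=[6,4]
Step 7: ref 2 -> FAULT, evict 4, frames=[6,2]
At step 7: evicted page 4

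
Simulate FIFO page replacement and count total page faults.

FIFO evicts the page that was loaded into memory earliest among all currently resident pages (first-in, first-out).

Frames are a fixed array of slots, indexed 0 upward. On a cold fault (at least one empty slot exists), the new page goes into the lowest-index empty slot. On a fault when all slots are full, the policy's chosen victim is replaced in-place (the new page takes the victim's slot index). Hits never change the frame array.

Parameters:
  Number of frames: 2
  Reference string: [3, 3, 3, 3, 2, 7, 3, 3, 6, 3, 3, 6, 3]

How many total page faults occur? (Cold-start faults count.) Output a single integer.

Answer: 5

Derivation:
Step 0: ref 3 → FAULT, frames=[3,-]
Step 1: ref 3 → HIT, frames=[3,-]
Step 2: ref 3 → HIT, frames=[3,-]
Step 3: ref 3 → HIT, frames=[3,-]
Step 4: ref 2 → FAULT, frames=[3,2]
Step 5: ref 7 → FAULT (evict 3), frames=[7,2]
Step 6: ref 3 → FAULT (evict 2), frames=[7,3]
Step 7: ref 3 → HIT, frames=[7,3]
Step 8: ref 6 → FAULT (evict 7), frames=[6,3]
Step 9: ref 3 → HIT, frames=[6,3]
Step 10: ref 3 → HIT, frames=[6,3]
Step 11: ref 6 → HIT, frames=[6,3]
Step 12: ref 3 → HIT, frames=[6,3]
Total faults: 5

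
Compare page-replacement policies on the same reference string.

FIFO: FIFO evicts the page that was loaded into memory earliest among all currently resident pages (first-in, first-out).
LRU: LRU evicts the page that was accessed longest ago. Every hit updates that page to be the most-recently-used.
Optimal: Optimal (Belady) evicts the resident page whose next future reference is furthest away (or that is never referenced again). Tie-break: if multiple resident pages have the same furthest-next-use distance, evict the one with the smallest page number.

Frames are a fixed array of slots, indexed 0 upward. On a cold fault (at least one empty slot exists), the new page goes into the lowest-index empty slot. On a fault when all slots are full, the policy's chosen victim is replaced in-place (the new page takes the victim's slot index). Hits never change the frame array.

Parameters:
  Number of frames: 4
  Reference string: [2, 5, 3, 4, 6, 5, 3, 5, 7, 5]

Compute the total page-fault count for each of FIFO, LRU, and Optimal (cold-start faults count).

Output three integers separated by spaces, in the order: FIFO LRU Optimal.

--- FIFO ---
  step 0: ref 2 -> FAULT, frames=[2,-,-,-] (faults so far: 1)
  step 1: ref 5 -> FAULT, frames=[2,5,-,-] (faults so far: 2)
  step 2: ref 3 -> FAULT, frames=[2,5,3,-] (faults so far: 3)
  step 3: ref 4 -> FAULT, frames=[2,5,3,4] (faults so far: 4)
  step 4: ref 6 -> FAULT, evict 2, frames=[6,5,3,4] (faults so far: 5)
  step 5: ref 5 -> HIT, frames=[6,5,3,4] (faults so far: 5)
  step 6: ref 3 -> HIT, frames=[6,5,3,4] (faults so far: 5)
  step 7: ref 5 -> HIT, frames=[6,5,3,4] (faults so far: 5)
  step 8: ref 7 -> FAULT, evict 5, frames=[6,7,3,4] (faults so far: 6)
  step 9: ref 5 -> FAULT, evict 3, frames=[6,7,5,4] (faults so far: 7)
  FIFO total faults: 7
--- LRU ---
  step 0: ref 2 -> FAULT, frames=[2,-,-,-] (faults so far: 1)
  step 1: ref 5 -> FAULT, frames=[2,5,-,-] (faults so far: 2)
  step 2: ref 3 -> FAULT, frames=[2,5,3,-] (faults so far: 3)
  step 3: ref 4 -> FAULT, frames=[2,5,3,4] (faults so far: 4)
  step 4: ref 6 -> FAULT, evict 2, frames=[6,5,3,4] (faults so far: 5)
  step 5: ref 5 -> HIT, frames=[6,5,3,4] (faults so far: 5)
  step 6: ref 3 -> HIT, frames=[6,5,3,4] (faults so far: 5)
  step 7: ref 5 -> HIT, frames=[6,5,3,4] (faults so far: 5)
  step 8: ref 7 -> FAULT, evict 4, frames=[6,5,3,7] (faults so far: 6)
  step 9: ref 5 -> HIT, frames=[6,5,3,7] (faults so far: 6)
  LRU total faults: 6
--- Optimal ---
  step 0: ref 2 -> FAULT, frames=[2,-,-,-] (faults so far: 1)
  step 1: ref 5 -> FAULT, frames=[2,5,-,-] (faults so far: 2)
  step 2: ref 3 -> FAULT, frames=[2,5,3,-] (faults so far: 3)
  step 3: ref 4 -> FAULT, frames=[2,5,3,4] (faults so far: 4)
  step 4: ref 6 -> FAULT, evict 2, frames=[6,5,3,4] (faults so far: 5)
  step 5: ref 5 -> HIT, frames=[6,5,3,4] (faults so far: 5)
  step 6: ref 3 -> HIT, frames=[6,5,3,4] (faults so far: 5)
  step 7: ref 5 -> HIT, frames=[6,5,3,4] (faults so far: 5)
  step 8: ref 7 -> FAULT, evict 3, frames=[6,5,7,4] (faults so far: 6)
  step 9: ref 5 -> HIT, frames=[6,5,7,4] (faults so far: 6)
  Optimal total faults: 6

Answer: 7 6 6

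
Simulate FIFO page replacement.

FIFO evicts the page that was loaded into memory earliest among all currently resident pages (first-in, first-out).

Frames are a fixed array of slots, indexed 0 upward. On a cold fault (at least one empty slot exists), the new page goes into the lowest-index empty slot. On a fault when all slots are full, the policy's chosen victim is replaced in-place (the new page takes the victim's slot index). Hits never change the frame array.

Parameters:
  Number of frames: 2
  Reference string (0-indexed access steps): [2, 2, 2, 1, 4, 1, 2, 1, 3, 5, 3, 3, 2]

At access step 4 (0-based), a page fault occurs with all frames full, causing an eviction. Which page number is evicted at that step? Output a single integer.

Answer: 2

Derivation:
Step 0: ref 2 -> FAULT, frames=[2,-]
Step 1: ref 2 -> HIT, frames=[2,-]
Step 2: ref 2 -> HIT, frames=[2,-]
Step 3: ref 1 -> FAULT, frames=[2,1]
Step 4: ref 4 -> FAULT, evict 2, frames=[4,1]
At step 4: evicted page 2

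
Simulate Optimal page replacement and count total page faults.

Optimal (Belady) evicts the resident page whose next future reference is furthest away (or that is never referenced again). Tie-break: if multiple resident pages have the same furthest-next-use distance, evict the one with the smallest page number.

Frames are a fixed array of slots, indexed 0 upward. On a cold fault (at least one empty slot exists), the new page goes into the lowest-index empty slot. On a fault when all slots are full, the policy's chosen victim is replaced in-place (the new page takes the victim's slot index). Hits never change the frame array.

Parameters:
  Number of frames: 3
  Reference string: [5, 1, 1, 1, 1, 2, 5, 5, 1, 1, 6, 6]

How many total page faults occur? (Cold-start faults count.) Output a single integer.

Step 0: ref 5 → FAULT, frames=[5,-,-]
Step 1: ref 1 → FAULT, frames=[5,1,-]
Step 2: ref 1 → HIT, frames=[5,1,-]
Step 3: ref 1 → HIT, frames=[5,1,-]
Step 4: ref 1 → HIT, frames=[5,1,-]
Step 5: ref 2 → FAULT, frames=[5,1,2]
Step 6: ref 5 → HIT, frames=[5,1,2]
Step 7: ref 5 → HIT, frames=[5,1,2]
Step 8: ref 1 → HIT, frames=[5,1,2]
Step 9: ref 1 → HIT, frames=[5,1,2]
Step 10: ref 6 → FAULT (evict 1), frames=[5,6,2]
Step 11: ref 6 → HIT, frames=[5,6,2]
Total faults: 4

Answer: 4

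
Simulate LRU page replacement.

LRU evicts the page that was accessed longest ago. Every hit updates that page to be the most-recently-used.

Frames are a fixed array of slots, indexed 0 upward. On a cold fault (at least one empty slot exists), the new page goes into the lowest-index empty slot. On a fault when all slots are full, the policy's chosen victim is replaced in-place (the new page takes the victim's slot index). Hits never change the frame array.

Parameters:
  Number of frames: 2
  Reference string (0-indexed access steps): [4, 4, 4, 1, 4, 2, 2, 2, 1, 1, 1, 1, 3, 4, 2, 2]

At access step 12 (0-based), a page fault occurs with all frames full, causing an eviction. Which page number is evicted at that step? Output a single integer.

Step 0: ref 4 -> FAULT, frames=[4,-]
Step 1: ref 4 -> HIT, frames=[4,-]
Step 2: ref 4 -> HIT, frames=[4,-]
Step 3: ref 1 -> FAULT, frames=[4,1]
Step 4: ref 4 -> HIT, frames=[4,1]
Step 5: ref 2 -> FAULT, evict 1, frames=[4,2]
Step 6: ref 2 -> HIT, frames=[4,2]
Step 7: ref 2 -> HIT, frames=[4,2]
Step 8: ref 1 -> FAULT, evict 4, frames=[1,2]
Step 9: ref 1 -> HIT, frames=[1,2]
Step 10: ref 1 -> HIT, frames=[1,2]
Step 11: ref 1 -> HIT, frames=[1,2]
Step 12: ref 3 -> FAULT, evict 2, frames=[1,3]
At step 12: evicted page 2

Answer: 2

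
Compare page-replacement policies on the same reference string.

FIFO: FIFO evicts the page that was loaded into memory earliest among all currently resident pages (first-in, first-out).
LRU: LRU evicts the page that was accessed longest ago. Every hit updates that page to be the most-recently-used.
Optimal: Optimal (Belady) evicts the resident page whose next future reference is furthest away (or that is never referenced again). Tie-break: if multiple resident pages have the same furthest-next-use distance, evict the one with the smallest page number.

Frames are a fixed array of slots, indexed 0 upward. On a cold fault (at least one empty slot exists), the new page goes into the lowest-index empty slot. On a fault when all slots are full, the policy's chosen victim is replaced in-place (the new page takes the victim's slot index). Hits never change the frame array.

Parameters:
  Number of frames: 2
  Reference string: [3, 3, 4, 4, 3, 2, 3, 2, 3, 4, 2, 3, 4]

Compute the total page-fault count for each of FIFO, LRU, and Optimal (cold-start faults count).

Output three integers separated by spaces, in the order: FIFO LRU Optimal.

--- FIFO ---
  step 0: ref 3 -> FAULT, frames=[3,-] (faults so far: 1)
  step 1: ref 3 -> HIT, frames=[3,-] (faults so far: 1)
  step 2: ref 4 -> FAULT, frames=[3,4] (faults so far: 2)
  step 3: ref 4 -> HIT, frames=[3,4] (faults so far: 2)
  step 4: ref 3 -> HIT, frames=[3,4] (faults so far: 2)
  step 5: ref 2 -> FAULT, evict 3, frames=[2,4] (faults so far: 3)
  step 6: ref 3 -> FAULT, evict 4, frames=[2,3] (faults so far: 4)
  step 7: ref 2 -> HIT, frames=[2,3] (faults so far: 4)
  step 8: ref 3 -> HIT, frames=[2,3] (faults so far: 4)
  step 9: ref 4 -> FAULT, evict 2, frames=[4,3] (faults so far: 5)
  step 10: ref 2 -> FAULT, evict 3, frames=[4,2] (faults so far: 6)
  step 11: ref 3 -> FAULT, evict 4, frames=[3,2] (faults so far: 7)
  step 12: ref 4 -> FAULT, evict 2, frames=[3,4] (faults so far: 8)
  FIFO total faults: 8
--- LRU ---
  step 0: ref 3 -> FAULT, frames=[3,-] (faults so far: 1)
  step 1: ref 3 -> HIT, frames=[3,-] (faults so far: 1)
  step 2: ref 4 -> FAULT, frames=[3,4] (faults so far: 2)
  step 3: ref 4 -> HIT, frames=[3,4] (faults so far: 2)
  step 4: ref 3 -> HIT, frames=[3,4] (faults so far: 2)
  step 5: ref 2 -> FAULT, evict 4, frames=[3,2] (faults so far: 3)
  step 6: ref 3 -> HIT, frames=[3,2] (faults so far: 3)
  step 7: ref 2 -> HIT, frames=[3,2] (faults so far: 3)
  step 8: ref 3 -> HIT, frames=[3,2] (faults so far: 3)
  step 9: ref 4 -> FAULT, evict 2, frames=[3,4] (faults so far: 4)
  step 10: ref 2 -> FAULT, evict 3, frames=[2,4] (faults so far: 5)
  step 11: ref 3 -> FAULT, evict 4, frames=[2,3] (faults so far: 6)
  step 12: ref 4 -> FAULT, evict 2, frames=[4,3] (faults so far: 7)
  LRU total faults: 7
--- Optimal ---
  step 0: ref 3 -> FAULT, frames=[3,-] (faults so far: 1)
  step 1: ref 3 -> HIT, frames=[3,-] (faults so far: 1)
  step 2: ref 4 -> FAULT, frames=[3,4] (faults so far: 2)
  step 3: ref 4 -> HIT, frames=[3,4] (faults so far: 2)
  step 4: ref 3 -> HIT, frames=[3,4] (faults so far: 2)
  step 5: ref 2 -> FAULT, evict 4, frames=[3,2] (faults so far: 3)
  step 6: ref 3 -> HIT, frames=[3,2] (faults so far: 3)
  step 7: ref 2 -> HIT, frames=[3,2] (faults so far: 3)
  step 8: ref 3 -> HIT, frames=[3,2] (faults so far: 3)
  step 9: ref 4 -> FAULT, evict 3, frames=[4,2] (faults so far: 4)
  step 10: ref 2 -> HIT, frames=[4,2] (faults so far: 4)
  step 11: ref 3 -> FAULT, evict 2, frames=[4,3] (faults so far: 5)
  step 12: ref 4 -> HIT, frames=[4,3] (faults so far: 5)
  Optimal total faults: 5

Answer: 8 7 5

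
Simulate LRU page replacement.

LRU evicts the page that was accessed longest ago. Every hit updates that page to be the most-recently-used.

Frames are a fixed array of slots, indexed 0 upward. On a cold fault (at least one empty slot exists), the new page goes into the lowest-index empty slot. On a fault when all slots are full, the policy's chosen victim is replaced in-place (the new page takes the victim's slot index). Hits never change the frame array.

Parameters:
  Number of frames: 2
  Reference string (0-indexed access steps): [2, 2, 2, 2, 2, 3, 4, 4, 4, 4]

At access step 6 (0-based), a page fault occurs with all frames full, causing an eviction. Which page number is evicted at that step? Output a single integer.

Answer: 2

Derivation:
Step 0: ref 2 -> FAULT, frames=[2,-]
Step 1: ref 2 -> HIT, frames=[2,-]
Step 2: ref 2 -> HIT, frames=[2,-]
Step 3: ref 2 -> HIT, frames=[2,-]
Step 4: ref 2 -> HIT, frames=[2,-]
Step 5: ref 3 -> FAULT, frames=[2,3]
Step 6: ref 4 -> FAULT, evict 2, frames=[4,3]
At step 6: evicted page 2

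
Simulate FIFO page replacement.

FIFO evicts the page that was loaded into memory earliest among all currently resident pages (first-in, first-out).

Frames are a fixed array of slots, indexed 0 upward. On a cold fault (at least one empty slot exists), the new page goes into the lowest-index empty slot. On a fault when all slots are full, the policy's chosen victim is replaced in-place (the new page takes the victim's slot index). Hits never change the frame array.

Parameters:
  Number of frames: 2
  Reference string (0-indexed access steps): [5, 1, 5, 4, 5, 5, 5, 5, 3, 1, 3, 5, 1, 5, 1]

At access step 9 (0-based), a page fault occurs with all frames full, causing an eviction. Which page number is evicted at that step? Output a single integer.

Answer: 5

Derivation:
Step 0: ref 5 -> FAULT, frames=[5,-]
Step 1: ref 1 -> FAULT, frames=[5,1]
Step 2: ref 5 -> HIT, frames=[5,1]
Step 3: ref 4 -> FAULT, evict 5, frames=[4,1]
Step 4: ref 5 -> FAULT, evict 1, frames=[4,5]
Step 5: ref 5 -> HIT, frames=[4,5]
Step 6: ref 5 -> HIT, frames=[4,5]
Step 7: ref 5 -> HIT, frames=[4,5]
Step 8: ref 3 -> FAULT, evict 4, frames=[3,5]
Step 9: ref 1 -> FAULT, evict 5, frames=[3,1]
At step 9: evicted page 5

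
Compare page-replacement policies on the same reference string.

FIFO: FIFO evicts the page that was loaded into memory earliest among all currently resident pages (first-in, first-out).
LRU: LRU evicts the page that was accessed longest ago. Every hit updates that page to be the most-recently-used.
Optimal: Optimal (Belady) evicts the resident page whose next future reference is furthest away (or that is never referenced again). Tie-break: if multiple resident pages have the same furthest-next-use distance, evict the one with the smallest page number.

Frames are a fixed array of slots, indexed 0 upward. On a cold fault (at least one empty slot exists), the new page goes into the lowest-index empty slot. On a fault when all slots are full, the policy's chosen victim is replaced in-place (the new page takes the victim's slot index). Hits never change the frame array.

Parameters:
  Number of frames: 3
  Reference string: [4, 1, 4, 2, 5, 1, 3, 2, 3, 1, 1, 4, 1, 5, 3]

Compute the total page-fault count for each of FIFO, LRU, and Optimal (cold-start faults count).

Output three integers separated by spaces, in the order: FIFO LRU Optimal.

Answer: 9 10 7

Derivation:
--- FIFO ---
  step 0: ref 4 -> FAULT, frames=[4,-,-] (faults so far: 1)
  step 1: ref 1 -> FAULT, frames=[4,1,-] (faults so far: 2)
  step 2: ref 4 -> HIT, frames=[4,1,-] (faults so far: 2)
  step 3: ref 2 -> FAULT, frames=[4,1,2] (faults so far: 3)
  step 4: ref 5 -> FAULT, evict 4, frames=[5,1,2] (faults so far: 4)
  step 5: ref 1 -> HIT, frames=[5,1,2] (faults so far: 4)
  step 6: ref 3 -> FAULT, evict 1, frames=[5,3,2] (faults so far: 5)
  step 7: ref 2 -> HIT, frames=[5,3,2] (faults so far: 5)
  step 8: ref 3 -> HIT, frames=[5,3,2] (faults so far: 5)
  step 9: ref 1 -> FAULT, evict 2, frames=[5,3,1] (faults so far: 6)
  step 10: ref 1 -> HIT, frames=[5,3,1] (faults so far: 6)
  step 11: ref 4 -> FAULT, evict 5, frames=[4,3,1] (faults so far: 7)
  step 12: ref 1 -> HIT, frames=[4,3,1] (faults so far: 7)
  step 13: ref 5 -> FAULT, evict 3, frames=[4,5,1] (faults so far: 8)
  step 14: ref 3 -> FAULT, evict 1, frames=[4,5,3] (faults so far: 9)
  FIFO total faults: 9
--- LRU ---
  step 0: ref 4 -> FAULT, frames=[4,-,-] (faults so far: 1)
  step 1: ref 1 -> FAULT, frames=[4,1,-] (faults so far: 2)
  step 2: ref 4 -> HIT, frames=[4,1,-] (faults so far: 2)
  step 3: ref 2 -> FAULT, frames=[4,1,2] (faults so far: 3)
  step 4: ref 5 -> FAULT, evict 1, frames=[4,5,2] (faults so far: 4)
  step 5: ref 1 -> FAULT, evict 4, frames=[1,5,2] (faults so far: 5)
  step 6: ref 3 -> FAULT, evict 2, frames=[1,5,3] (faults so far: 6)
  step 7: ref 2 -> FAULT, evict 5, frames=[1,2,3] (faults so far: 7)
  step 8: ref 3 -> HIT, frames=[1,2,3] (faults so far: 7)
  step 9: ref 1 -> HIT, frames=[1,2,3] (faults so far: 7)
  step 10: ref 1 -> HIT, frames=[1,2,3] (faults so far: 7)
  step 11: ref 4 -> FAULT, evict 2, frames=[1,4,3] (faults so far: 8)
  step 12: ref 1 -> HIT, frames=[1,4,3] (faults so far: 8)
  step 13: ref 5 -> FAULT, evict 3, frames=[1,4,5] (faults so far: 9)
  step 14: ref 3 -> FAULT, evict 4, frames=[1,3,5] (faults so far: 10)
  LRU total faults: 10
--- Optimal ---
  step 0: ref 4 -> FAULT, frames=[4,-,-] (faults so far: 1)
  step 1: ref 1 -> FAULT, frames=[4,1,-] (faults so far: 2)
  step 2: ref 4 -> HIT, frames=[4,1,-] (faults so far: 2)
  step 3: ref 2 -> FAULT, frames=[4,1,2] (faults so far: 3)
  step 4: ref 5 -> FAULT, evict 4, frames=[5,1,2] (faults so far: 4)
  step 5: ref 1 -> HIT, frames=[5,1,2] (faults so far: 4)
  step 6: ref 3 -> FAULT, evict 5, frames=[3,1,2] (faults so far: 5)
  step 7: ref 2 -> HIT, frames=[3,1,2] (faults so far: 5)
  step 8: ref 3 -> HIT, frames=[3,1,2] (faults so far: 5)
  step 9: ref 1 -> HIT, frames=[3,1,2] (faults so far: 5)
  step 10: ref 1 -> HIT, frames=[3,1,2] (faults so far: 5)
  step 11: ref 4 -> FAULT, evict 2, frames=[3,1,4] (faults so far: 6)
  step 12: ref 1 -> HIT, frames=[3,1,4] (faults so far: 6)
  step 13: ref 5 -> FAULT, evict 1, frames=[3,5,4] (faults so far: 7)
  step 14: ref 3 -> HIT, frames=[3,5,4] (faults so far: 7)
  Optimal total faults: 7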